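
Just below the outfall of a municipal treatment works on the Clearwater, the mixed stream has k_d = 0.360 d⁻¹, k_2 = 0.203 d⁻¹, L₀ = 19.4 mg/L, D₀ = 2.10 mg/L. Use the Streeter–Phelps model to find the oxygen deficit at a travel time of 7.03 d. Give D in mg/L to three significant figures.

D ≈ 7.64 mg/L

k_d L₀/(k_2−k_d) = 0.360×19.4/(0.203−0.360) = 6.984/-0.1570 = -44.48 mg/L.
e^(−k_d t) = e^(−0.360×7.030) = 0.07960; e^(−k_2 t) = e^(−0.203×7.030) = 0.2400.
D = -44.48 × (0.07960 − 0.2400) + 2.10 × 0.2400 = 7.136 + 0.5040 = 7.640 mg/L.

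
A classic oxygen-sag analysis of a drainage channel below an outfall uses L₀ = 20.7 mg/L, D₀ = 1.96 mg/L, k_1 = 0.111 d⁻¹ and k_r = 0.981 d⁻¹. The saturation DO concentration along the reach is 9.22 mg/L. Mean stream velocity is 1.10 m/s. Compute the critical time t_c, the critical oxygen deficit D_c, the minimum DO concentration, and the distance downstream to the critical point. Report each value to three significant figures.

With k_r/k_1 = 8.838 and 1 − D₀(k_r−k_1)/(k_1 L₀) = 0.2579,
t_c = ln(8.838 × 0.2579) / (0.981 − 0.111) = ln(2.279) / 0.8700 = 0.8237/0.8700 = 0.9468 d.
L(t_c) = L₀ e^(−k_1 t_c) = 20.7 × 0.9002 = 18.63 mg/L, and at the critical point k_r D_c = k_1 L, so D_c = (0.111/0.981) × 18.63 = 2.109 mg/L.
Minimum DO = C_s − D_c = 9.22 − 2.109 = 7.111 mg/L.
x_c = v t_c = 1.10 m/s × 0.9468 d × 86400 s/d = 89990 m ≈ 90.0 km.

t_c ≈ 0.947 d; D_c ≈ 2.11 mg/L; min DO ≈ 7.11 mg/L; x_c ≈ 90.0 km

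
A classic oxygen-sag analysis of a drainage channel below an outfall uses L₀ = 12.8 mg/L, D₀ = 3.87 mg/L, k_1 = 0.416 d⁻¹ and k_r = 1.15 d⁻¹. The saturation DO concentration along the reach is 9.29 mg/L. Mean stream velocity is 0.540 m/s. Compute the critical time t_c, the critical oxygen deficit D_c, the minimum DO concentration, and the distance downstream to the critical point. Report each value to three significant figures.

t_c ≈ 0.347 d; D_c ≈ 4.01 mg/L; min DO ≈ 5.28 mg/L; x_c ≈ 16.2 km

t_c = [1/(k_r−k_1)] ln[(k_r/k_1)(1 − D₀(k_r−k_1)/(k_1 L₀))]
= [1/(1.15−0.416)] ln[(1.15/0.416)(1 − 3.87×0.7340/(0.416×12.8))]
= (1/0.7340) ln[2.764 × 0.4665] = 1.362 × ln(1.290) = 1.362 × 0.2544 = 0.3466 d.
D_c = (k_1/k_r) L₀ e^(−k_1 t_c) = (0.416/1.15) × 12.8 × e^(−0.416×0.3466) = 0.3617 × 12.8 × 0.8657 = 4.009 mg/L.
Minimum DO = C_s − D_c = 9.29 − 4.009 = 5.281 mg/L.
x_c = v t_c = 0.540 m/s × 0.3466 d × 86400 s/d = 16170 m ≈ 16.2 km.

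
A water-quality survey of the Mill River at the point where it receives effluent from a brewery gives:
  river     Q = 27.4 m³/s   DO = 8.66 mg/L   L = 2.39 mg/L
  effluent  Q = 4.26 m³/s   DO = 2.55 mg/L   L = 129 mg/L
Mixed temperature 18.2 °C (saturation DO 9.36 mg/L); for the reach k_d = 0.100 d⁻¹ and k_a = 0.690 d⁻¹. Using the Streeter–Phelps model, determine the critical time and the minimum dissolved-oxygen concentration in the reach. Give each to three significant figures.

Mixed DO = (27.4×8.66 + 4.26×2.55)/(27.4+4.26) = 248.1/31.66 = 7.838 mg/L.
Mixed L₀ = (27.4×2.39 + 4.26×129)/(31.66) = 615.0/31.66 = 19.43 mg/L.
Initial deficit D₀ = C_s − DO₀ = 9.36 − 7.838 = 1.522 mg/L.
t_c = (1/0.5900) ln[(0.690/0.100)(1 − 1.522×0.5900/(0.100×19.43))] = 1.695 × ln(3.710) = 2.222 d.
D_c = (0.100/0.690) × 19.43 × e^(−0.100×2.222) = 0.1449 × 19.43 × 0.8007 = 2.254 mg/L.
Minimum DO = 9.36 − 2.254 = 7.106 mg/L.

t_c ≈ 2.22 d; minimum DO ≈ 7.11 mg/L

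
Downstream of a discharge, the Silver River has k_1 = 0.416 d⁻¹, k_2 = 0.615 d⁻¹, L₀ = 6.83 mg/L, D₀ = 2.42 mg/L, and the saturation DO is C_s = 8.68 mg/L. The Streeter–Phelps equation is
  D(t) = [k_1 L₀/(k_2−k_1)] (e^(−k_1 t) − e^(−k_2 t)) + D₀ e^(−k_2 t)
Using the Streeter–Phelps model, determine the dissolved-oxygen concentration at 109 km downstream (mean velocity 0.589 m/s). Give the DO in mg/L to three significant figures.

DO ≈ 6.00 mg/L

Travel time t = x/v = 109 km / (0.589 m/s) = 109000 m / 0.589 m/s = 185100 s = 2.142 d.
k_1 L₀/(k_2−k_1) = 0.416×6.83/(0.615−0.416) = 2.841/0.1990 = 14.28 mg/L.
e^(−k_1 t) = e^(−0.416×2.142) = 0.4102; e^(−k_2 t) = e^(−0.615×2.142) = 0.2679.
D = 14.28 × (0.4102 − 0.2679) + 2.42 × 0.2679 = 2.033 + 0.6482 = 2.681 mg/L.
DO = C_s − D = 8.68 − 2.681 = 5.999 mg/L.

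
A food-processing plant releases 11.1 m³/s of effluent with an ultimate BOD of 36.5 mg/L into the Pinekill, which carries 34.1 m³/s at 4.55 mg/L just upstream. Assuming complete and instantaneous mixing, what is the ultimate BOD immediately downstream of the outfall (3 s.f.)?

12.4 mg/L

Flow-weighted mixing: C = (Q_r C_r + Q_w C_w)/(Q_r + Q_w)
= (34.1×4.55 + 11.1×36.5)/(34.1 + 11.1) = 560.3/45.20 = 12.40 mg/L.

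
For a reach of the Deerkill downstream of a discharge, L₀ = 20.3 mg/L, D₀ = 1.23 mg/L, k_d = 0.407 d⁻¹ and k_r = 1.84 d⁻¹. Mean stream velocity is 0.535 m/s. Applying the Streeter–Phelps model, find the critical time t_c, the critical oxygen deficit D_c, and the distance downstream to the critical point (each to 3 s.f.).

t_c ≈ 0.885 d; D_c ≈ 3.13 mg/L; x_c ≈ 40.9 km

t_c = [1/(k_r−k_d)] ln[(k_r/k_d)(1 − D₀(k_r−k_d)/(k_d L₀))]
= [1/(1.84−0.407)] ln[(1.84/0.407)(1 − 1.23×1.433/(0.407×20.3))]
= (1/1.433) ln[4.521 × 0.7867] = 0.6978 × ln(3.556) = 0.6978 × 1.269 = 0.8854 d.
L(t_c) = L₀ e^(−k_d t_c) = 20.3 × 0.6974 = 14.16 mg/L, and at the critical point k_r D_c = k_d L, so D_c = (0.407/1.84) × 14.16 = 3.132 mg/L.
x_c = v t_c = 0.535 m/s × 0.8854 d × 86400 s/d = 40930 m ≈ 40.9 km.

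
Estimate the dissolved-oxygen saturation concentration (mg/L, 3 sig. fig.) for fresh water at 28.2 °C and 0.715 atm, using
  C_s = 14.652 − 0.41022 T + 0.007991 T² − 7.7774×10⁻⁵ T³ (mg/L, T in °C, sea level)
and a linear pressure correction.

At sea level: C_s = 14.652 − 0.41022×28.2 + 0.007991×28.2² − 7.7774×10⁻⁵×28.2³ = 7.694 mg/L.
Pressure correction: C_s' = 7.694 × 0.715 = 5.502 mg/L.

C_s ≈ 5.50 mg/L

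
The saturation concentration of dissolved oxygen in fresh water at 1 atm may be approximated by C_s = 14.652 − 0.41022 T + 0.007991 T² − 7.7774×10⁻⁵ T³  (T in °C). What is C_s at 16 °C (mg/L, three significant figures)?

C_s ≈ 9.82 mg/L

C_s = 14.652 − 0.41022×16 + 0.007991×16² − 7.7774×10⁻⁵×16³ = 9.816 mg/L.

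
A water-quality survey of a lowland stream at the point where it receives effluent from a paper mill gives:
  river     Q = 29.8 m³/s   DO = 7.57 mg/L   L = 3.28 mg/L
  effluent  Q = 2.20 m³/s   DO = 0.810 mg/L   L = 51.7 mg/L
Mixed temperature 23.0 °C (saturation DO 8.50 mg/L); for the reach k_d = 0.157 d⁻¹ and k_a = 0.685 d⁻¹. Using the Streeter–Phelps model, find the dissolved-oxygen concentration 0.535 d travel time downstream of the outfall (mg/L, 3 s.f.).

DO ≈ 7.09 mg/L

Mixed DO = (29.8×7.57 + 2.20×0.810)/(29.8+2.20) = 227.4/32.00 = 7.105 mg/L.
Mixed L₀ = (29.8×3.28 + 2.20×51.7)/(32.00) = 211.5/32.00 = 6.609 mg/L.
Initial deficit D₀ = C_s − DO₀ = 8.50 − 7.105 = 1.395 mg/L.
D(0.535) = [0.157×6.609/(0.685−0.157)](e^(−0.157×0.535) − e^(−0.685×0.535)) + 1.395 e^(−0.685×0.535)
= 1.965 × (0.9194 − 0.6932) + 1.395 × 0.6932 = 1.411 mg/L.
DO = 8.50 − 1.411 = 7.089 mg/L.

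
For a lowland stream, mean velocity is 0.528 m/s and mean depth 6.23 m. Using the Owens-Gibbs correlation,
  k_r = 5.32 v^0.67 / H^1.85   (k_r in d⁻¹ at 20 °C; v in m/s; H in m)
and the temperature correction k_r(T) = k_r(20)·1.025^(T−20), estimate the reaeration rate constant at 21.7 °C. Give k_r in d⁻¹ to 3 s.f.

k_r ≈ 0.123 d⁻¹

k_r(20) = 5.32 × 0.528^0.67 / 6.23^1.85 = 5.32 × 0.6519 / 29.50 = 0.1176 d⁻¹.
k_r(21.7) = 0.1176 × 1.025^(21.7−20) = 0.1176 × 1.043 = 0.1226 d⁻¹.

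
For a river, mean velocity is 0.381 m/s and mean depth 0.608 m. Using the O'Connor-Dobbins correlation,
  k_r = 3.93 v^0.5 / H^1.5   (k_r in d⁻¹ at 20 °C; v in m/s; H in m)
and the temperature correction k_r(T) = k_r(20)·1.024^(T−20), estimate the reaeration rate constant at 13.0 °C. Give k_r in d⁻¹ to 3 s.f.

k_r ≈ 4.33 d⁻¹

k_r(20) = 3.93 × 0.381^0.5 / 0.608^1.5 = 3.93 × 0.6173 / 0.4741 = 5.117 d⁻¹.
k_r(13.0) = 5.117 × 1.024^(13.0−20) = 5.117 × 0.8470 = 4.334 d⁻¹.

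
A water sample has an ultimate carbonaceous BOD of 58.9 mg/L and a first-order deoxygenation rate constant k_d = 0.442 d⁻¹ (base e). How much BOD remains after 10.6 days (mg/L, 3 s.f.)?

L_t = L₀ e^(−k_d t) = 58.9 × e^(−0.442×10.6) = 58.9 × 0.009231 = 0.5437 mg/L.

L ≈ 0.544 mg/L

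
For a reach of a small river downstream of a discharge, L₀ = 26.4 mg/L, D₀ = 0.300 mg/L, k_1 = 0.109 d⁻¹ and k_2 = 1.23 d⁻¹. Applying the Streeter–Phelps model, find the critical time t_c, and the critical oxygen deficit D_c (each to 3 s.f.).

t_c ≈ 2.05 d; D_c ≈ 1.87 mg/L

With k_2/k_1 = 11.28 and 1 − D₀(k_2−k_1)/(k_1 L₀) = 0.8831,
t_c = ln(11.28 × 0.8831) / (1.23 − 0.109) = ln(9.966) / 1.121 = 2.299/1.121 = 2.051 d.
D_c = (k_1/k_2) L₀ e^(−k_1 t_c) = (0.109/1.23) × 26.4 × e^(−0.109×2.051) = 0.08862 × 26.4 × 0.7997 = 1.871 mg/L.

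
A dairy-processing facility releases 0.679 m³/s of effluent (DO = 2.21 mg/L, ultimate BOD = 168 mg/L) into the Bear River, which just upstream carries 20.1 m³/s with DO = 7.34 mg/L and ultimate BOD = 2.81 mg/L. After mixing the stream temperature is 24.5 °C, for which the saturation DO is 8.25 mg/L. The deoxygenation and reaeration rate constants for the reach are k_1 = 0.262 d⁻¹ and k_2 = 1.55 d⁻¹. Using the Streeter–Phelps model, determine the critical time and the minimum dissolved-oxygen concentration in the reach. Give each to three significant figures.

Mixed DO = (20.1×7.34 + 0.679×2.21)/(20.1+0.679) = 149.0/20.78 = 7.172 mg/L.
Mixed L₀ = (20.1×2.81 + 0.679×168)/(20.78) = 170.6/20.78 = 8.208 mg/L.
Initial deficit D₀ = C_s − DO₀ = 8.25 − 7.172 = 1.078 mg/L.
t_c = (1/1.288) ln[(1.55/0.262)(1 − 1.078×1.288/(0.262×8.208))] = 0.7764 × ln(2.098) = 0.5752 d.
D_c = (0.262/1.55) × 8.208 × e^(−0.262×0.5752) = 0.1690 × 8.208 × 0.8601 = 1.193 mg/L.
Minimum DO = 8.25 − 1.193 = 7.057 mg/L.

t_c ≈ 0.575 d; minimum DO ≈ 7.06 mg/L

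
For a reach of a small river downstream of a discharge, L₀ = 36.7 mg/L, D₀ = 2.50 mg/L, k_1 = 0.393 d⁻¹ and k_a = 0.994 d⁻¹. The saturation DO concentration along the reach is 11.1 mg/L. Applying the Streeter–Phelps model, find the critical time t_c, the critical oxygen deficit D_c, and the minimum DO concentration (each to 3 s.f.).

t_c ≈ 1.36 d; D_c ≈ 8.50 mg/L; min DO ≈ 2.60 mg/L

t_c = [1/(k_a−k_1)] ln[(k_a/k_1)(1 − D₀(k_a−k_1)/(k_1 L₀))]
= [1/(0.994−0.393)] ln[(0.994/0.393)(1 − 2.50×0.6010/(0.393×36.7))]
= (1/0.6010) ln[2.529 × 0.8958] = 1.664 × ln(2.266) = 1.664 × 0.8179 = 1.361 d.
L(t_c) = L₀ e^(−k_1 t_c) = 36.7 × 0.5858 = 21.50 mg/L, and at the critical point k_a D_c = k_1 L, so D_c = (0.393/0.994) × 21.50 = 8.499 mg/L.
Minimum DO = C_s − D_c = 11.1 − 8.499 = 2.601 mg/L.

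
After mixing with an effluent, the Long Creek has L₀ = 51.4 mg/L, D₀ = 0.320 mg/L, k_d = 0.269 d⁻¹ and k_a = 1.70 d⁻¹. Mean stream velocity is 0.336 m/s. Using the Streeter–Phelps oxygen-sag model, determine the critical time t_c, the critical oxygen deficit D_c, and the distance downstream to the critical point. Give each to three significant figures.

t_c = [1/(k_a−k_d)] ln[(k_a/k_d)(1 − D₀(k_a−k_d)/(k_d L₀))]
= [1/(1.70−0.269)] ln[(1.70/0.269)(1 − 0.320×1.431/(0.269×51.4))]
= (1/1.431) ln[6.320 × 0.9669] = 0.6988 × ln(6.110) = 0.6988 × 1.810 = 1.265 d.
D_c = (k_d/k_a) L₀ e^(−k_d t_c) = (0.269/1.70) × 51.4 × e^(−0.269×1.265) = 0.1582 × 51.4 × 0.7116 = 5.788 mg/L.
x_c = v t_c = 0.336 m/s × 1.265 d × 86400 s/d = 36720 m ≈ 36.7 km.

t_c ≈ 1.26 d; D_c ≈ 5.79 mg/L; x_c ≈ 36.7 km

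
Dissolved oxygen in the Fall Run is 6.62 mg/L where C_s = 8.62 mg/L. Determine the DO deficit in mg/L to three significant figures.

D ≈ 2.00 mg/L

D = C_s − C = 8.62 − 6.62 = 2.00 mg/L.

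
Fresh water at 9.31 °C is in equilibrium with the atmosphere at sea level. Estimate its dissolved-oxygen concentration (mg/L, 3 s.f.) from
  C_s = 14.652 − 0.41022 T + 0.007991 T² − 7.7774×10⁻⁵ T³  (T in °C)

C_s = 14.652 − 0.41022×9.31 + 0.007991×9.31² − 7.7774×10⁻⁵×9.31³ = 11.46 mg/L.

C_s ≈ 11.5 mg/L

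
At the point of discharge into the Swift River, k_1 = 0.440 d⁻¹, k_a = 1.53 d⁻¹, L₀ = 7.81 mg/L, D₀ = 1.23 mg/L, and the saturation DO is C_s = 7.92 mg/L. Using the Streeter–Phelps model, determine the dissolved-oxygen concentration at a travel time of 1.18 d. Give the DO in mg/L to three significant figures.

k_1 L₀/(k_a−k_1) = 0.440×7.81/(1.53−0.440) = 3.436/1.090 = 3.153 mg/L.
e^(−k_1 t) = e^(−0.440×1.180) = 0.5950; e^(−k_a t) = e^(−1.53×1.180) = 0.1644.
D = 3.153 × (0.5950 − 0.1644) + 1.23 × 0.1644 = 1.357 + 0.2022 = 1.560 mg/L.
DO = C_s − D = 7.92 − 1.560 = 6.360 mg/L.

DO ≈ 6.36 mg/L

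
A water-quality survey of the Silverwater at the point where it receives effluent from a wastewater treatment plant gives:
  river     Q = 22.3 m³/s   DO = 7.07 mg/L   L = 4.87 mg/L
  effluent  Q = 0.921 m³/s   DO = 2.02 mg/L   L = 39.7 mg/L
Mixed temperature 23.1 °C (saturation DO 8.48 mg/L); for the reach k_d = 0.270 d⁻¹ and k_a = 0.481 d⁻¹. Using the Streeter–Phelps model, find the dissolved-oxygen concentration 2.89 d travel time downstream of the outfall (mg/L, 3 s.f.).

DO ≈ 6.41 mg/L

Mixed DO = (22.3×7.07 + 0.921×2.02)/(22.3+0.921) = 159.5/23.22 = 6.870 mg/L.
Mixed L₀ = (22.3×4.87 + 0.921×39.7)/(23.22) = 145.2/23.22 = 6.251 mg/L.
Initial deficit D₀ = C_s − DO₀ = 8.48 − 6.870 = 1.610 mg/L.
D(2.89) = [0.270×6.251/(0.481−0.270)](e^(−0.270×2.89) − e^(−0.481×2.89)) + 1.610 e^(−0.481×2.89)
= 7.999 × (0.4583 − 0.2491) + 1.610 × 0.2491 = 2.075 mg/L.
DO = 8.48 − 2.075 = 6.405 mg/L.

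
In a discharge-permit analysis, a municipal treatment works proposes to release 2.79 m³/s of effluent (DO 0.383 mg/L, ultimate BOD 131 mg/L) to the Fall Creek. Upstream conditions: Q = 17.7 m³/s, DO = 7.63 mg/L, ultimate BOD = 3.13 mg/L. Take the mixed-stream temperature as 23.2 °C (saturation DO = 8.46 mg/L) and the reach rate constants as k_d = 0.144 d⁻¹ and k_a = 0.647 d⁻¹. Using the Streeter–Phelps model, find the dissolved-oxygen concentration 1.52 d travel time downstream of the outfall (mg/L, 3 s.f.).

Mixed DO = (17.7×7.63 + 2.79×0.383)/(17.7+2.79) = 136.1/20.49 = 6.643 mg/L.
Mixed L₀ = (17.7×3.13 + 2.79×131)/(20.49) = 420.9/20.49 = 20.54 mg/L.
Initial deficit D₀ = C_s − DO₀ = 8.46 − 6.643 = 1.817 mg/L.
D(1.52) = [0.144×20.54/(0.647−0.144)](e^(−0.144×1.52) − e^(−0.647×1.52)) + 1.817 e^(−0.647×1.52)
= 5.881 × (0.8034 − 0.3740) + 1.817 × 0.3740 = 3.205 mg/L.
DO = 8.46 − 3.205 = 5.255 mg/L.

DO ≈ 5.26 mg/L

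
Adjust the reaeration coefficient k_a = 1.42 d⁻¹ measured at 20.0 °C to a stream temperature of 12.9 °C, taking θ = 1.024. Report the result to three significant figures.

k_a(T₂) = k_a(T₁) · θ^(T₂−T₁) = 1.42 × 1.024^(12.9−20.0)
= 1.42 × 1.024^-7.10 = 1.42 × 0.8450 = 1.200 d⁻¹.

k_a ≈ 1.20 d⁻¹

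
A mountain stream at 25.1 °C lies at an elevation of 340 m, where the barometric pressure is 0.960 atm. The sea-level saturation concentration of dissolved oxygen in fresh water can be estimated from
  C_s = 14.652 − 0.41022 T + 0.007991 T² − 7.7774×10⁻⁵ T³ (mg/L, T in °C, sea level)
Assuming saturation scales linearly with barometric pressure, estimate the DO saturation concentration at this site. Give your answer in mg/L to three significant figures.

C_s ≈ 7.83 mg/L

At sea level: C_s = 14.652 − 0.41022×25.1 + 0.007991×25.1² − 7.7774×10⁻⁵×25.1³ = 8.160 mg/L.
Pressure correction: C_s' = 8.160 × 0.960 = 7.834 mg/L.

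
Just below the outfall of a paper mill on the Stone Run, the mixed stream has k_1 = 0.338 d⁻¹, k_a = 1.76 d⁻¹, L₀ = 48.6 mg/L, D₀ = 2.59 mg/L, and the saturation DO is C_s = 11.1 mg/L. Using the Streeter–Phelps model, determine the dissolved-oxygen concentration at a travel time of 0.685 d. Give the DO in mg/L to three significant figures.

DO ≈ 4.62 mg/L

k_1 L₀/(k_a−k_1) = 0.338×48.6/(1.76−0.338) = 16.43/1.422 = 11.55 mg/L.
e^(−k_1 t) = e^(−0.338×0.6850) = 0.7933; e^(−k_a t) = e^(−1.76×0.6850) = 0.2995.
D = 11.55 × (0.7933 − 0.2995) + 2.59 × 0.2995 = 5.704 + 0.7757 = 6.480 mg/L.
DO = C_s − D = 11.1 − 6.480 = 4.620 mg/L.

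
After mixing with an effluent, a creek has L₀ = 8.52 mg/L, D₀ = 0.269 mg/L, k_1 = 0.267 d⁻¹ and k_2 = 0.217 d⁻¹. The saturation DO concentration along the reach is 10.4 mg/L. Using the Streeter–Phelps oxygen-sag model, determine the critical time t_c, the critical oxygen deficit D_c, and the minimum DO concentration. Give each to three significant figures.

t_c = [1/(k_2−k_1)] ln[(k_2/k_1)(1 − D₀(k_2−k_1)/(k_1 L₀))]
= [1/(0.217−0.267)] ln[(0.217/0.267)(1 − 0.269×-0.05000/(0.267×8.52))]
= (1/-0.05000) ln[0.8127 × 1.006] = -20.00 × ln(0.8175) = -20.00 × -0.2015 = 4.029 d.
D_c = (k_1/k_2) L₀ e^(−k_1 t_c) = (0.267/0.217) × 8.52 × e^(−0.267×4.029) = 1.230 × 8.52 × 0.3410 = 3.575 mg/L.
Minimum DO = C_s − D_c = 10.4 − 3.575 = 6.825 mg/L.

t_c ≈ 4.03 d; D_c ≈ 3.58 mg/L; min DO ≈ 6.82 mg/L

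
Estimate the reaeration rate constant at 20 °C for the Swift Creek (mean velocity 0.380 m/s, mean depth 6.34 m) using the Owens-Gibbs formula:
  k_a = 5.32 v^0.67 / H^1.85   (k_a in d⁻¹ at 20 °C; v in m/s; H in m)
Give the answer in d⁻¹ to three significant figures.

k_a = 5.32 × 0.380^0.67 / 6.34^1.85 = 5.32 × 0.5229 / 30.47 = 0.09131 d⁻¹.

k_a ≈ 0.0913 d⁻¹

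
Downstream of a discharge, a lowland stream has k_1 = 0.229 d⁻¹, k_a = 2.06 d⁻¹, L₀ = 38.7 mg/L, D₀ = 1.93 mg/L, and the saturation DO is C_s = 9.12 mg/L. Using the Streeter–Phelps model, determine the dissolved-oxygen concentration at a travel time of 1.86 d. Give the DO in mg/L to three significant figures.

k_1 L₀/(k_a−k_1) = 0.229×38.7/(2.06−0.229) = 8.862/1.831 = 4.840 mg/L.
e^(−k_1 t) = e^(−0.229×1.860) = 0.6532; e^(−k_a t) = e^(−2.06×1.860) = 0.02167.
D = 4.840 × (0.6532 − 0.02167) + 1.93 × 0.02167 = 3.056 + 0.04183 = 3.098 mg/L.
DO = C_s − D = 9.12 − 3.098 = 6.022 mg/L.

DO ≈ 6.02 mg/L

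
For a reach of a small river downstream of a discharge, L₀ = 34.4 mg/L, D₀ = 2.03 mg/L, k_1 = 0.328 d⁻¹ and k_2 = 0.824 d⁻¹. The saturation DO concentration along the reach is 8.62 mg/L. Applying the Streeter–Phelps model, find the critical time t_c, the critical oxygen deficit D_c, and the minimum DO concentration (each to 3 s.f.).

t_c = [1/(k_2−k_1)] ln[(k_2/k_1)(1 − D₀(k_2−k_1)/(k_1 L₀))]
= [1/(0.824−0.328)] ln[(0.824/0.328)(1 − 2.03×0.4960/(0.328×34.4))]
= (1/0.4960) ln[2.512 × 0.9108] = 2.016 × ln(2.288) = 2.016 × 0.8277 = 1.669 d.
D_c = (k_1/k_2) L₀ e^(−k_1 t_c) = (0.328/0.824) × 34.4 × e^(−0.328×1.669) = 0.3981 × 34.4 × 0.5785 = 7.921 mg/L.
Minimum DO = C_s − D_c = 8.62 − 7.921 = 0.6987 mg/L.

t_c ≈ 1.67 d; D_c ≈ 7.92 mg/L; min DO ≈ 0.699 mg/L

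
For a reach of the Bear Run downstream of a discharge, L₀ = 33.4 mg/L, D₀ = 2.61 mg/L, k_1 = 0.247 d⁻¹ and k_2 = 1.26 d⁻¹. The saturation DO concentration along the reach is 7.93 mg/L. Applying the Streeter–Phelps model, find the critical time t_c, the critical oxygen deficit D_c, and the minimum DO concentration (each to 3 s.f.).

At the critical point dD/dt = 0, so k_1 L₀ e^(−k_1 t) = k_2 D. Substituting D(t) from the Streeter–Phelps equation and solving for t gives
t_c = ln[(k_2/k_1)(1 − D₀(k_2−k_1)/(k_1 L₀))] / (k_2−k_1).
Here k_2−k_1 = 1.013 d⁻¹ and 1 − D₀(k_2−k_1)/(k_1 L₀) = 1 − 2.61×1.013/(0.247×33.4) = 0.6795, so
t_c = ln(5.101 × 0.6795) / 1.013 = 1.243 / 1.013 = 1.227 d.
D_c = (k_1/k_2) L₀ e^(−k_1 t_c) = (0.247/1.26) × 33.4 × e^(−0.247×1.227) = 0.1960 × 33.4 × 0.7385 = 4.835 mg/L.
Minimum DO = C_s − D_c = 7.93 − 4.835 = 3.095 mg/L.

t_c ≈ 1.23 d; D_c ≈ 4.84 mg/L; min DO ≈ 3.09 mg/L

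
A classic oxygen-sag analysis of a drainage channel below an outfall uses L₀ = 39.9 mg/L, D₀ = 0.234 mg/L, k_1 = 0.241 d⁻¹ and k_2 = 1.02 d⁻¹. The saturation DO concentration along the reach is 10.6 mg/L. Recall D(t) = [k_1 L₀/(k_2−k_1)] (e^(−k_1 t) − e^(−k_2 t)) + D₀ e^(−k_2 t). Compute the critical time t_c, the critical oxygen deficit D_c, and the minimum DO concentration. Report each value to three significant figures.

t_c ≈ 1.83 d; D_c ≈ 6.07 mg/L; min DO ≈ 4.53 mg/L

At the critical point dD/dt = 0, so k_1 L₀ e^(−k_1 t) = k_2 D. Substituting D(t) from the Streeter–Phelps equation and solving for t gives
t_c = ln[(k_2/k_1)(1 − D₀(k_2−k_1)/(k_1 L₀))] / (k_2−k_1).
Here k_2−k_1 = 0.7790 d⁻¹ and 1 − D₀(k_2−k_1)/(k_1 L₀) = 1 − 0.234×0.7790/(0.241×39.9) = 0.9810, so
t_c = ln(4.232 × 0.9810) / 0.7790 = 1.424 / 0.7790 = 1.827 d.
L(t_c) = L₀ e^(−k_1 t_c) = 39.9 × 0.6438 = 25.69 mg/L, and at the critical point k_2 D_c = k_1 L, so D_c = (0.241/1.02) × 25.69 = 6.069 mg/L.
Minimum DO = C_s − D_c = 10.6 − 6.069 = 4.531 mg/L.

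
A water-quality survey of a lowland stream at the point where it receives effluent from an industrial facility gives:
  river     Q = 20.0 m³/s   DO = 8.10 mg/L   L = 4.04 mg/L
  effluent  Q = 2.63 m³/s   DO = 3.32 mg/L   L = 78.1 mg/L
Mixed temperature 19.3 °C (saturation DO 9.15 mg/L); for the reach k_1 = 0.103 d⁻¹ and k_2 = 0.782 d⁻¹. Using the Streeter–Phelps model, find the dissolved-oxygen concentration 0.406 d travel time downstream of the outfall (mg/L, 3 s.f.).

Mixed DO = (20.0×8.10 + 2.63×3.32)/(20.0+2.63) = 170.7/22.63 = 7.544 mg/L.
Mixed L₀ = (20.0×4.04 + 2.63×78.1)/(22.63) = 286.2/22.63 = 12.65 mg/L.
Initial deficit D₀ = C_s − DO₀ = 9.15 − 7.544 = 1.606 mg/L.
D(0.406) = [0.103×12.65/(0.782−0.103)](e^(−0.103×0.406) − e^(−0.782×0.406)) + 1.606 e^(−0.782×0.406)
= 1.918 × (0.9590 − 0.7280) + 1.606 × 0.7280 = 1.612 mg/L.
DO = 9.15 − 1.612 = 7.538 mg/L.

DO ≈ 7.54 mg/L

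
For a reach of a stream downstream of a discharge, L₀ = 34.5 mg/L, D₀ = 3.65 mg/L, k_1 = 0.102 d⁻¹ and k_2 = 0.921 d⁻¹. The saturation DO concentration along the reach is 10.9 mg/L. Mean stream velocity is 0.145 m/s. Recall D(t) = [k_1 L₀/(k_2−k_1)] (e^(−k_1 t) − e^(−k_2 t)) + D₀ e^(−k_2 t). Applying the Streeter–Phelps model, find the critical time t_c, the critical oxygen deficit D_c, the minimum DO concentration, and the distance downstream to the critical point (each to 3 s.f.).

t_c ≈ 0.375 d; D_c ≈ 3.68 mg/L; min DO ≈ 7.22 mg/L; x_c ≈ 4.69 km

At the critical point dD/dt = 0, so k_1 L₀ e^(−k_1 t) = k_2 D. Substituting D(t) from the Streeter–Phelps equation and solving for t gives
t_c = ln[(k_2/k_1)(1 − D₀(k_2−k_1)/(k_1 L₀))] / (k_2−k_1).
Here k_2−k_1 = 0.8190 d⁻¹ and 1 − D₀(k_2−k_1)/(k_1 L₀) = 1 − 3.65×0.8190/(0.102×34.5) = 0.1505, so
t_c = ln(9.029 × 0.1505) / 0.8190 = 0.3068 / 0.8190 = 0.3746 d.
L(t_c) = L₀ e^(−k_1 t_c) = 34.5 × 0.9625 = 33.21 mg/L, and at the critical point k_2 D_c = k_1 L, so D_c = (0.102/0.921) × 33.21 = 3.678 mg/L.
Minimum DO = C_s − D_c = 10.9 − 3.678 = 7.222 mg/L.
x_c = v t_c = 0.145 m/s × 0.3746 d × 86400 s/d = 4693 m ≈ 4.69 km.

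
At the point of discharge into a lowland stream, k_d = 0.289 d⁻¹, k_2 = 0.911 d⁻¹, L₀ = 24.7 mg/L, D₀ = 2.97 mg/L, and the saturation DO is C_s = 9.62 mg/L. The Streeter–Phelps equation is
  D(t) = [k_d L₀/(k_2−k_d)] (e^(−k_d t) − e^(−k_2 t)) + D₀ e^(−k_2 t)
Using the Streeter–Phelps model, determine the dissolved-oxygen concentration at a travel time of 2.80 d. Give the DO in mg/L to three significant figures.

DO ≈ 5.17 mg/L

k_d L₀/(k_2−k_d) = 0.289×24.7/(0.911−0.289) = 7.138/0.6220 = 11.48 mg/L.
e^(−k_d t) = e^(−0.289×2.800) = 0.4452; e^(−k_2 t) = e^(−0.911×2.800) = 0.07802.
D = 11.48 × (0.4452 − 0.07802) + 2.97 × 0.07802 = 4.214 + 0.2317 = 4.446 mg/L.
DO = C_s − D = 9.62 − 4.446 = 5.174 mg/L.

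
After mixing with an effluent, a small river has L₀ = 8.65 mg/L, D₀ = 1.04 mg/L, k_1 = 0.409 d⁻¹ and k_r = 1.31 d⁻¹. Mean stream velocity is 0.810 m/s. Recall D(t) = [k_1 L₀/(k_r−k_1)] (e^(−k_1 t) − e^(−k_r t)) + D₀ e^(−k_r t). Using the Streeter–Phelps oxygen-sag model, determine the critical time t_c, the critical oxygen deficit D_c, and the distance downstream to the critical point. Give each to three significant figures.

t_c ≈ 0.950 d; D_c ≈ 1.83 mg/L; x_c ≈ 66.5 km

t_c = [1/(k_r−k_1)] ln[(k_r/k_1)(1 − D₀(k_r−k_1)/(k_1 L₀))]
= [1/(1.31−0.409)] ln[(1.31/0.409)(1 − 1.04×0.9010/(0.409×8.65))]
= (1/0.9010) ln[3.203 × 0.7351] = 1.110 × ln(2.355) = 1.110 × 0.8564 = 0.9505 d.
L(t_c) = L₀ e^(−k_1 t_c) = 8.65 × 0.6779 = 5.864 mg/L, and at the critical point k_r D_c = k_1 L, so D_c = (0.409/1.31) × 5.864 = 1.831 mg/L.
x_c = v t_c = 0.810 m/s × 0.9505 d × 86400 s/d = 66520 m ≈ 66.5 km.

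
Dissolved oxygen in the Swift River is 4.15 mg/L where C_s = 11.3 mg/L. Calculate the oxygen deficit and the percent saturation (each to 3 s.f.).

D ≈ 7.15 mg/L; 36.7 % saturation

D = C_s − C = 11.3 − 4.15 = 7.15 mg/L.
% saturation = 4.15/11.3 × 100 = 36.7 %.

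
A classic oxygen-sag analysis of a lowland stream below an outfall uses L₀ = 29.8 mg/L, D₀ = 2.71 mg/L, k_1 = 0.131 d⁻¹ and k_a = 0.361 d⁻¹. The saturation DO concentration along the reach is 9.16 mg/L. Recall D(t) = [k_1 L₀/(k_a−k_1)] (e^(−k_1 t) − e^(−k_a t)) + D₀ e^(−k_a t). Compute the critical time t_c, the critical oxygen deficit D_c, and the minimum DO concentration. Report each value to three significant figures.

At the critical point dD/dt = 0, so k_1 L₀ e^(−k_1 t) = k_a D. Substituting D(t) from the Streeter–Phelps equation and solving for t gives
t_c = ln[(k_a/k_1)(1 − D₀(k_a−k_1)/(k_1 L₀))] / (k_a−k_1).
Here k_a−k_1 = 0.2300 d⁻¹ and 1 − D₀(k_a−k_1)/(k_1 L₀) = 1 − 2.71×0.2300/(0.131×29.8) = 0.8403, so
t_c = ln(2.756 × 0.8403) / 0.2300 = 0.8397 / 0.2300 = 3.651 d.
D_c = (k_1/k_a) L₀ e^(−k_1 t_c) = (0.131/0.361) × 29.8 × e^(−0.131×3.651) = 0.3629 × 29.8 × 0.6198 = 6.703 mg/L.
Minimum DO = C_s − D_c = 9.16 − 6.703 = 2.457 mg/L.

t_c ≈ 3.65 d; D_c ≈ 6.70 mg/L; min DO ≈ 2.46 mg/L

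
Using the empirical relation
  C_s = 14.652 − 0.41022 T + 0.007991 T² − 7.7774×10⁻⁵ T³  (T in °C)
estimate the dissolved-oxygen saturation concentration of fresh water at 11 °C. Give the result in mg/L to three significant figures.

C_s ≈ 11.0 mg/L

C_s = 14.652 − 0.41022×11 + 0.007991×11² − 7.7774×10⁻⁵×11³ = 11.00 mg/L.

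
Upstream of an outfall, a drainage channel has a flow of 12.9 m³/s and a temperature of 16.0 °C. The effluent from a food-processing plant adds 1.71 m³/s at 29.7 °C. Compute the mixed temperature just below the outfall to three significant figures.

Flow-weighted mixing: C = (Q_r C_r + Q_w C_w)/(Q_r + Q_w)
= (12.9×16.0 + 1.71×29.7)/(12.9 + 1.71) = 257.2/14.61 = 17.60 °C.

17.6 °C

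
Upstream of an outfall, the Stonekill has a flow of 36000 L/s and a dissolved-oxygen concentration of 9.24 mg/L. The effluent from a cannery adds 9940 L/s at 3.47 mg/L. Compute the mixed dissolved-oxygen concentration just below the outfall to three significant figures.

Flow-weighted mixing: C = (Q_r C_r + Q_w C_w)/(Q_r + Q_w)
= (36000×9.24 + 9940×3.47)/(36000 + 9940) = 367100/45940 = 7.992 mg/L.

7.99 mg/L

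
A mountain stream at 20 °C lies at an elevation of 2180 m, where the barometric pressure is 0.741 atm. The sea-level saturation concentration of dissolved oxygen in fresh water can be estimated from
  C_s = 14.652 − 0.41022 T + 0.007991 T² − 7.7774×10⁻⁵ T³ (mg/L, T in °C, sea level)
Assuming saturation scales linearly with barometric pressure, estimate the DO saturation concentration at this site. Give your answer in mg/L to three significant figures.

At sea level: C_s = 14.652 − 0.41022×20 + 0.007991×20² − 7.7774×10⁻⁵×20³ = 9.022 mg/L.
Pressure correction: C_s' = 9.022 × 0.741 = 6.685 mg/L.

C_s ≈ 6.69 mg/L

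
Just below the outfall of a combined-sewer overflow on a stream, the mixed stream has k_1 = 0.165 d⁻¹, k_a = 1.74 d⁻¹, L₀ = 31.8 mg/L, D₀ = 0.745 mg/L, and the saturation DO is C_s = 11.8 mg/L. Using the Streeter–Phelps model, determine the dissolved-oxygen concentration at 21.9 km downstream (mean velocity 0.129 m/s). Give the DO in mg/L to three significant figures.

Travel time t = x/v = 21.9 km / (0.129 m/s) = 21900 m / 0.129 m/s = 169800 s = 1.965 d.
k_1 L₀/(k_a−k_1) = 0.165×31.8/(1.74−0.165) = 5.247/1.575 = 3.331 mg/L.
e^(−k_1 t) = e^(−0.165×1.965) = 0.7231; e^(−k_a t) = e^(−1.74×1.965) = 0.03275.
D = 3.331 × (0.7231 − 0.03275) + 0.745 × 0.03275 = 2.300 + 0.02440 = 2.324 mg/L.
DO = C_s − D = 11.8 − 2.324 = 9.476 mg/L.

DO ≈ 9.48 mg/L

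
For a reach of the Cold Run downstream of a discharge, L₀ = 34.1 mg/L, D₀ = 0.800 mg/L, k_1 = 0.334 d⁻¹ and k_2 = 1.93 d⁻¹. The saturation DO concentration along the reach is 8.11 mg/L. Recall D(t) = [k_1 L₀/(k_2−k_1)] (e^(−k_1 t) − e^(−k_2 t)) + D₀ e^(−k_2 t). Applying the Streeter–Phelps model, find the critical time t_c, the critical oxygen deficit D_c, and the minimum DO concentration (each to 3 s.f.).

t_c ≈ 1.02 d; D_c ≈ 4.19 mg/L; min DO ≈ 3.92 mg/L

With k_2/k_1 = 5.778 and 1 − D₀(k_2−k_1)/(k_1 L₀) = 0.8879,
t_c = ln(5.778 × 0.8879) / (1.93 − 0.334) = ln(5.131) / 1.596 = 1.635/1.596 = 1.025 d.
D_c = (k_1/k_2) L₀ e^(−k_1 t_c) = (0.334/1.93) × 34.1 × e^(−0.334×1.025) = 0.1731 × 34.1 × 0.7102 = 4.191 mg/L.
Minimum DO = C_s − D_c = 8.11 − 4.191 = 3.919 mg/L.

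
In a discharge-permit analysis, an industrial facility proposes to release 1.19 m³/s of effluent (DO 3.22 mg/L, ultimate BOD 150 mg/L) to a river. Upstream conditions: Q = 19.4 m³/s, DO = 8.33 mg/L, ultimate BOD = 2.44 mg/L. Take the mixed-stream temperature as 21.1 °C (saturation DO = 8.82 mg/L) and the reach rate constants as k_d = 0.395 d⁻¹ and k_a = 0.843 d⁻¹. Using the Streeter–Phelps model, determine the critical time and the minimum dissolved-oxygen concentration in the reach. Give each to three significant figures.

t_c ≈ 1.50 d; minimum DO ≈ 5.98 mg/L

Mixed DO = (19.4×8.33 + 1.19×3.22)/(19.4+1.19) = 165.4/20.59 = 8.035 mg/L.
Mixed L₀ = (19.4×2.44 + 1.19×150)/(20.59) = 225.8/20.59 = 10.97 mg/L.
Initial deficit D₀ = C_s − DO₀ = 8.82 − 8.035 = 0.7853 mg/L.
t_c = (1/0.4480) ln[(0.843/0.395)(1 − 0.7853×0.4480/(0.395×10.97))] = 2.232 × ln(1.961) = 1.503 d.
D_c = (0.395/0.843) × 10.97 × e^(−0.395×1.503) = 0.4686 × 10.97 × 0.5523 = 2.838 mg/L.
Minimum DO = 8.82 − 2.838 = 5.982 mg/L.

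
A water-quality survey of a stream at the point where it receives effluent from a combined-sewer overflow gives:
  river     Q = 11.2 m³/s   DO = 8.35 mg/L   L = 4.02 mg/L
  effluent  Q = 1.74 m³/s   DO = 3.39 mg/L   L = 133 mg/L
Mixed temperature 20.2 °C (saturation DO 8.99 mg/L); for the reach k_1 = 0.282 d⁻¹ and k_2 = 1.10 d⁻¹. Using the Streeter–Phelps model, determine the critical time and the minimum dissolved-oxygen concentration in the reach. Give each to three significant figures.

Mixed DO = (11.2×8.35 + 1.74×3.39)/(11.2+1.74) = 99.42/12.94 = 7.683 mg/L.
Mixed L₀ = (11.2×4.02 + 1.74×133)/(12.94) = 276.4/12.94 = 21.36 mg/L.
Initial deficit D₀ = C_s − DO₀ = 8.99 − 7.683 = 1.307 mg/L.
t_c = (1/0.8180) ln[(1.10/0.282)(1 − 1.307×0.8180/(0.282×21.36))] = 1.222 × ln(3.209) = 1.425 d.
D_c = (0.282/1.10) × 21.36 × e^(−0.282×1.425) = 0.2564 × 21.36 × 0.6690 = 3.664 mg/L.
Minimum DO = 8.99 − 3.664 = 5.326 mg/L.

t_c ≈ 1.43 d; minimum DO ≈ 5.33 mg/L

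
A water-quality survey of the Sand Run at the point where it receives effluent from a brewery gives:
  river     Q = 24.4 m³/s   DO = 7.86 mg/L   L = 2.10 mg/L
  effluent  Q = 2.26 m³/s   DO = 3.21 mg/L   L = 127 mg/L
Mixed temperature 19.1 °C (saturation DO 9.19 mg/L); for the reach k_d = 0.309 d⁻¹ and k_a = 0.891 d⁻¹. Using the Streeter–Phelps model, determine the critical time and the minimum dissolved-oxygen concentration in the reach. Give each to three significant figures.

Mixed DO = (24.4×7.86 + 2.26×3.21)/(24.4+2.26) = 199.0/26.66 = 7.466 mg/L.
Mixed L₀ = (24.4×2.10 + 2.26×127)/(26.66) = 338.3/26.66 = 12.69 mg/L.
Initial deficit D₀ = C_s − DO₀ = 9.19 − 7.466 = 1.724 mg/L.
t_c = (1/0.5820) ln[(0.891/0.309)(1 − 1.724×0.5820/(0.309×12.69))] = 1.718 × ln(2.145) = 1.312 d.
D_c = (0.309/0.891) × 12.69 × e^(−0.309×1.312) = 0.3468 × 12.69 × 0.6668 = 2.934 mg/L.
Minimum DO = 9.19 − 2.934 = 6.256 mg/L.

t_c ≈ 1.31 d; minimum DO ≈ 6.26 mg/L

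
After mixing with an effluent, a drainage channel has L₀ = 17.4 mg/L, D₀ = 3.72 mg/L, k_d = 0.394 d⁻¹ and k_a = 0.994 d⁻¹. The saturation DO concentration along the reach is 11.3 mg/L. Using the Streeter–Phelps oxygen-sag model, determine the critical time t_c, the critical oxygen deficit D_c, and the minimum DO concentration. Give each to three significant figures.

t_c ≈ 0.886 d; D_c ≈ 4.87 mg/L; min DO ≈ 6.43 mg/L

At the critical point dD/dt = 0, so k_d L₀ e^(−k_d t) = k_a D. Substituting D(t) from the Streeter–Phelps equation and solving for t gives
t_c = ln[(k_a/k_d)(1 − D₀(k_a−k_d)/(k_d L₀))] / (k_a−k_d).
Here k_a−k_d = 0.6000 d⁻¹ and 1 − D₀(k_a−k_d)/(k_d L₀) = 1 − 3.72×0.6000/(0.394×17.4) = 0.6744, so
t_c = ln(2.523 × 0.6744) / 0.6000 = 0.5315 / 0.6000 = 0.8858 d.
L(t_c) = L₀ e^(−k_d t_c) = 17.4 × 0.7054 = 12.27 mg/L, and at the critical point k_a D_c = k_d L, so D_c = (0.394/0.994) × 12.27 = 4.865 mg/L.
Minimum DO = C_s − D_c = 11.3 − 4.865 = 6.435 mg/L.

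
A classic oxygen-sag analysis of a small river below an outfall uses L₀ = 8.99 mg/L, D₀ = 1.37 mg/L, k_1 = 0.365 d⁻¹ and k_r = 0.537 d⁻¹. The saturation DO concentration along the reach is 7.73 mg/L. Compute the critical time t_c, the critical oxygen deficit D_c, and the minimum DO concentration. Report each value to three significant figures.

t_c ≈ 1.81 d; D_c ≈ 3.15 mg/L; min DO ≈ 4.58 mg/L

t_c = [1/(k_r−k_1)] ln[(k_r/k_1)(1 − D₀(k_r−k_1)/(k_1 L₀))]
= [1/(0.537−0.365)] ln[(0.537/0.365)(1 − 1.37×0.1720/(0.365×8.99))]
= (1/0.1720) ln[1.471 × 0.9282] = 5.814 × ln(1.366) = 5.814 × 0.3116 = 1.812 d.
L(t_c) = L₀ e^(−k_1 t_c) = 8.99 × 0.5162 = 4.641 mg/L, and at the critical point k_r D_c = k_1 L, so D_c = (0.365/0.537) × 4.641 = 3.154 mg/L.
Minimum DO = C_s − D_c = 7.73 − 3.154 = 4.576 mg/L.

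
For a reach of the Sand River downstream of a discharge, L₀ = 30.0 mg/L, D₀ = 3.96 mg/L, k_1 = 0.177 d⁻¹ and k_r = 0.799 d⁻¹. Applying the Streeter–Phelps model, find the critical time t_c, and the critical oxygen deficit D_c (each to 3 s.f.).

At the critical point dD/dt = 0, so k_1 L₀ e^(−k_1 t) = k_r D. Substituting D(t) from the Streeter–Phelps equation and solving for t gives
t_c = ln[(k_r/k_1)(1 − D₀(k_r−k_1)/(k_1 L₀))] / (k_r−k_1).
Here k_r−k_1 = 0.6220 d⁻¹ and 1 − D₀(k_r−k_1)/(k_1 L₀) = 1 − 3.96×0.6220/(0.177×30.0) = 0.5361, so
t_c = ln(4.514 × 0.5361) / 0.6220 = 0.8838 / 0.6220 = 1.421 d.
D_c = (k_1/k_r) L₀ e^(−k_1 t_c) = (0.177/0.799) × 30.0 × e^(−0.177×1.421) = 0.2215 × 30.0 × 0.7776 = 5.168 mg/L.

t_c ≈ 1.42 d; D_c ≈ 5.17 mg/L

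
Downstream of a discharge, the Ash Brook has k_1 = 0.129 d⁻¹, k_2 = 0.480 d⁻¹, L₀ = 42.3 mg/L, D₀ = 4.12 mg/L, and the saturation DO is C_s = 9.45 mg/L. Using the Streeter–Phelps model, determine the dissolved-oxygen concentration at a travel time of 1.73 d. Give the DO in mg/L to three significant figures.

DO ≈ 1.99 mg/L

k_1 L₀/(k_2−k_1) = 0.129×42.3/(0.480−0.129) = 5.457/0.3510 = 15.55 mg/L.
e^(−k_1 t) = e^(−0.129×1.730) = 0.8000; e^(−k_2 t) = e^(−0.480×1.730) = 0.4359.
D = 15.55 × (0.8000 − 0.4359) + 4.12 × 0.4359 = 5.660 + 1.796 = 7.456 mg/L.
DO = C_s − D = 9.45 − 7.456 = 1.994 mg/L.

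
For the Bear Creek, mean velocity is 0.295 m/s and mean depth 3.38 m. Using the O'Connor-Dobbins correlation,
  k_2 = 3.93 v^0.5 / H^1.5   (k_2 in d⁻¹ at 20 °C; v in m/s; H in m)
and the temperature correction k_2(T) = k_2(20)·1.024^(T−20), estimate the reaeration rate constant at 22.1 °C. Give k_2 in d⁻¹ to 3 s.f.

k_2(20) = 3.93 × 0.295^0.5 / 3.38^1.5 = 3.93 × 0.5431 / 6.214 = 0.3435 d⁻¹.
k_2(22.1) = 0.3435 × 1.024^(22.1−20) = 0.3435 × 1.051 = 0.3610 d⁻¹.

k_2 ≈ 0.361 d⁻¹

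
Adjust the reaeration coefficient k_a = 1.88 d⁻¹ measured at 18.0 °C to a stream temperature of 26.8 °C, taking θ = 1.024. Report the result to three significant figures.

k_a(T₂) = k_a(T₁) · θ^(T₂−T₁) = 1.88 × 1.024^(26.8−18.0)
= 1.88 × 1.024^8.80 = 1.88 × 1.232 = 2.316 d⁻¹.

k_a ≈ 2.32 d⁻¹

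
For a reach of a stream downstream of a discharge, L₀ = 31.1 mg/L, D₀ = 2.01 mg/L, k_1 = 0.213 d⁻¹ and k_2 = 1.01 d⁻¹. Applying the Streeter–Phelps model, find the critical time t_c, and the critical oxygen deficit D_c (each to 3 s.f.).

t_c ≈ 1.61 d; D_c ≈ 4.66 mg/L

t_c = [1/(k_2−k_1)] ln[(k_2/k_1)(1 − D₀(k_2−k_1)/(k_1 L₀))]
= [1/(1.01−0.213)] ln[(1.01/0.213)(1 − 2.01×0.7970/(0.213×31.1))]
= (1/0.7970) ln[4.742 × 0.7582] = 1.255 × ln(3.595) = 1.255 × 1.280 = 1.605 d.
L(t_c) = L₀ e^(−k_1 t_c) = 31.1 × 0.7104 = 22.09 mg/L, and at the critical point k_2 D_c = k_1 L, so D_c = (0.213/1.01) × 22.09 = 4.659 mg/L.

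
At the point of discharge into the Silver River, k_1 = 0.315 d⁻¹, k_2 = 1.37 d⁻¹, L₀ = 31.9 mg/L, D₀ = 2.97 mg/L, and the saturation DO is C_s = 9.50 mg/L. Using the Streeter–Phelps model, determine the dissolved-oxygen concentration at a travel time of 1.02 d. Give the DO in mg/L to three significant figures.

k_1 L₀/(k_2−k_1) = 0.315×31.9/(1.37−0.315) = 10.05/1.055 = 9.525 mg/L.
e^(−k_1 t) = e^(−0.315×1.020) = 0.7252; e^(−k_2 t) = e^(−1.37×1.020) = 0.2472.
D = 9.525 × (0.7252 − 0.2472) + 2.97 × 0.2472 = 4.552 + 0.7343 = 5.287 mg/L.
DO = C_s − D = 9.50 − 5.287 = 4.213 mg/L.

DO ≈ 4.21 mg/L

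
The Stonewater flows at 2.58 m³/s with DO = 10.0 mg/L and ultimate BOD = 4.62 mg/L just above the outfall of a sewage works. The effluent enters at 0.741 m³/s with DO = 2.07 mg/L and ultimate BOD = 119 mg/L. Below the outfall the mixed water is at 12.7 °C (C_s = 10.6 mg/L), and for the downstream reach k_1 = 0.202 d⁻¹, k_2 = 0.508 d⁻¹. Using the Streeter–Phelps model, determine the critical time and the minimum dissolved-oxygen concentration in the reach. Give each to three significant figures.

t_c ≈ 2.60 d; minimum DO ≈ 3.51 mg/L

Mixed DO = (2.58×10.0 + 0.741×2.07)/(2.58+0.741) = 27.33/3.321 = 8.231 mg/L.
Mixed L₀ = (2.58×4.62 + 0.741×119)/(3.321) = 100.1/3.321 = 30.14 mg/L.
Initial deficit D₀ = C_s − DO₀ = 10.6 − 8.231 = 2.369 mg/L.
t_c = (1/0.3060) ln[(0.508/0.202)(1 − 2.369×0.3060/(0.202×30.14))] = 3.268 × ln(2.215) = 2.599 d.
D_c = (0.202/0.508) × 30.14 × e^(−0.202×2.599) = 0.3976 × 30.14 × 0.5915 = 7.089 mg/L.
Minimum DO = 10.6 − 7.089 = 3.511 mg/L.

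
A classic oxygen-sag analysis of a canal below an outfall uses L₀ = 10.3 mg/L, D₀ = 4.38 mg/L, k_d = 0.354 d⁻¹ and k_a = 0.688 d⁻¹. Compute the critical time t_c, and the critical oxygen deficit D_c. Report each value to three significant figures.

t_c ≈ 0.454 d; D_c ≈ 4.51 mg/L

t_c = [1/(k_a−k_d)] ln[(k_a/k_d)(1 − D₀(k_a−k_d)/(k_d L₀))]
= [1/(0.688−0.354)] ln[(0.688/0.354)(1 − 4.38×0.3340/(0.354×10.3))]
= (1/0.3340) ln[1.944 × 0.5988] = 2.994 × ln(1.164) = 2.994 × 0.1516 = 0.4540 d.
D_c = (k_d/k_a) L₀ e^(−k_d t_c) = (0.354/0.688) × 10.3 × e^(−0.354×0.4540) = 0.5145 × 10.3 × 0.8515 = 4.513 mg/L.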